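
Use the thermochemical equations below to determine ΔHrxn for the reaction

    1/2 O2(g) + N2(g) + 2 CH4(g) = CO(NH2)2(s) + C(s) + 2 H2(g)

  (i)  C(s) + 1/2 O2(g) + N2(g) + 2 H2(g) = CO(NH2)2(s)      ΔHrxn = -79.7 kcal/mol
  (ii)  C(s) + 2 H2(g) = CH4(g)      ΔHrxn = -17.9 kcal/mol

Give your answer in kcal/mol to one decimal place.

(i) as written: -79.7 kcal/mol
(ii) reversed and × 2: (-2)·(-17.9) = +35.8 kcal/mol
Summing the manipulated equations, ΔHrxn = (1)·(-79.7) + (-2)·(-17.9) = -43.9 kcal/mol

ΔHrxn = -43.9 kcal/mol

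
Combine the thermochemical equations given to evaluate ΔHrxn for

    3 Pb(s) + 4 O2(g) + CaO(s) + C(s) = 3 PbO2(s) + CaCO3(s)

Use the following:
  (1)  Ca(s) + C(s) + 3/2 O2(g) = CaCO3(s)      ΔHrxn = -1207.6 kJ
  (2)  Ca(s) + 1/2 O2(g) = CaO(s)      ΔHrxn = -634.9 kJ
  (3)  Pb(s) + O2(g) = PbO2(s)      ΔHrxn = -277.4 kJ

(1) as written: -1207.6 kJ
(2) reversed: +634.9 kJ
(3) × 3: (3)·(-277.4) = -832.2 kJ
Combining the equations, ΔHrxn = (1)·(-1207.6) + (-1)·(-634.9) + (3)·(-277.4) = -1404.9 kJ

ΔHrxn = -1404.9 kJ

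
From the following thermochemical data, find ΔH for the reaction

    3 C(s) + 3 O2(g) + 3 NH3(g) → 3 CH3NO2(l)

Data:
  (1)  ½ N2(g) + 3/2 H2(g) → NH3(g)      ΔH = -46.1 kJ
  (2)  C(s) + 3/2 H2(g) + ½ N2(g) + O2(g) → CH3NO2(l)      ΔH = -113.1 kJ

(1) reversed and × 3 (NH3(g) must end up as a reactant; ×3 to match 3 NH3(g) in the target): (-3)·(-46.1) = +138.3 kJ
(2) × 3 (scale by 3 for the 3 CH3NO2(l)): (3)·(-113.1) = -339.3 kJ
ΔH = (-3)·(-46.1) + (3)·(-113.1) = -201.0 kJ

ΔH = -201.0 kJ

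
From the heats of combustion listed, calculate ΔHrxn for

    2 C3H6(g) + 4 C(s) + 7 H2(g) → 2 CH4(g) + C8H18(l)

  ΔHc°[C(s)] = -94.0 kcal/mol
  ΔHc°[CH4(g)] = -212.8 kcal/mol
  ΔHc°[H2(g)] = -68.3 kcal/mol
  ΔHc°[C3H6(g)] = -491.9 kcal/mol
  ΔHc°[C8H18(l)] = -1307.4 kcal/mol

With combustion enthalpies, reactants minus products:
= [2·(-491.9) + 4·(-94.0) + 7·(-68.3)] − [2·(-212.8) + 1·(-1307.4)]
= -104.9 kcal/mol

ΔHrxn = -104.9 kcal/mol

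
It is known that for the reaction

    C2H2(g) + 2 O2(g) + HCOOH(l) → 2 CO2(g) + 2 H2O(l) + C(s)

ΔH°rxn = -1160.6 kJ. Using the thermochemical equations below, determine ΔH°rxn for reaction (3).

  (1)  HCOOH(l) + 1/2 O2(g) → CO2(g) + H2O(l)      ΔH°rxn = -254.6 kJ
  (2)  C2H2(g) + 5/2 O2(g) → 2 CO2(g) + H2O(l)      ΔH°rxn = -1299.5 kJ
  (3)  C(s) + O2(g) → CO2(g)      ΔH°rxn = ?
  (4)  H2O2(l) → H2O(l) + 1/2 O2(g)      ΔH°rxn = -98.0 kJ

ΔH°rxn = -393.5 kJ

(1) as written: -254.6 kJ
(2) as written: -1299.5 kJ
(3) reversed: contributes −x
(4): not needed.
-1160.6 = (-254.6) + (-1299.5) − x
x = (-1160.6 − (-1554.1)) / (-1) = -393.5 kJ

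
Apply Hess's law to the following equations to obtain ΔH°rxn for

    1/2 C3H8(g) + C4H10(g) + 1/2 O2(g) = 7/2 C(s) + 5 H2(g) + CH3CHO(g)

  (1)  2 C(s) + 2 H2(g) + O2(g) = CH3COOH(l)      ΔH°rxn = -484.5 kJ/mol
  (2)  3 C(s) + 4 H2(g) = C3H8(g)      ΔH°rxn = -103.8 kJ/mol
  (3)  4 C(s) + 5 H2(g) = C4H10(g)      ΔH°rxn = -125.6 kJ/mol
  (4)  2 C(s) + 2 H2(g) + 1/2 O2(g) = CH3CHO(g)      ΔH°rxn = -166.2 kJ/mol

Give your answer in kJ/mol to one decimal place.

(1): not needed (CH3COOH(l) appears nowhere else).
(2) reversed and × 1/2 (reverse to put C3H8(g) on the reactant side; ×1/2 to match 1/2 C3H8(g) in the target): (-1/2)·(-103.8) = +51.9 kJ/mol
(3) reversed (C4H10(g) must end up as a reactant): +125.6 kJ/mol
(4) as written (CH3CHO(g) already on the product side): -166.2 kJ/mol
By Hess's law, ΔH°rxn = (+51.9) + (+125.6) + (-166.2) = 11.3 kJ/mol

ΔH°rxn = 11.3 kJ/mol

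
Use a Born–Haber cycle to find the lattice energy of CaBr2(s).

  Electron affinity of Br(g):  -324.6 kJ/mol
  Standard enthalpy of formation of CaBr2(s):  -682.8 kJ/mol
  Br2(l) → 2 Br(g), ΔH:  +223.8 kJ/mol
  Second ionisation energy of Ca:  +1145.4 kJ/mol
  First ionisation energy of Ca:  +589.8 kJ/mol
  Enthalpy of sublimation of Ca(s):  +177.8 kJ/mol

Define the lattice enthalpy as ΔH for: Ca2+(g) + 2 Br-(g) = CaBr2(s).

U = -2170.4 kJ/mol

ΔHf° = 1·ΔHsub + 1·(ΣIE) + 1·D(Br2) + 2·EA + U
-682.8 = 1·(+177.8) + 1·(+1735.2) + 1·(+223.8) + 2·(-324.6) + U
U = -682.8 − (+1487.6) = -2170.4 kJ/mol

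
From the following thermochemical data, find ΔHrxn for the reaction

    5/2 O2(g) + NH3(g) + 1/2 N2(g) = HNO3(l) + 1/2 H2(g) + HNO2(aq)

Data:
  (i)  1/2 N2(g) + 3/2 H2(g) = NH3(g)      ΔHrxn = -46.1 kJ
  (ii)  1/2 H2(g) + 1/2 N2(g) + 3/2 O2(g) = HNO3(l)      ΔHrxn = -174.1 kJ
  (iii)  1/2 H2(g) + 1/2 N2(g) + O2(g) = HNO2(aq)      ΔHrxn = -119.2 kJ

ΔHrxn = -247.2 kJ

(i) reversed: +46.1 kJ
(ii) as written: -174.1 kJ
(iii) as written: -119.2 kJ
ΔHrxn = (+46.1) + (-174.1) + (-119.2) = -247.2 kJ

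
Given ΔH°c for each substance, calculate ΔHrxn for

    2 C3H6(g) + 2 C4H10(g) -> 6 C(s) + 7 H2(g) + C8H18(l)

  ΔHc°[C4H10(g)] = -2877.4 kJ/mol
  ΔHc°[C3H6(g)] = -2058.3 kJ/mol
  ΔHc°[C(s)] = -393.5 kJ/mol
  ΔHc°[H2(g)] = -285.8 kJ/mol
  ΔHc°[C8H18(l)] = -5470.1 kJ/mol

ΔHrxn = -39.7 kJ/mol

With combustion enthalpies, reactants minus products:
= [2·(-2058.3) + 2·(-2877.4)] − [6·(-393.5) + 7·(-285.8) + 1·(-5470.1)]
= -39.7 kJ/mol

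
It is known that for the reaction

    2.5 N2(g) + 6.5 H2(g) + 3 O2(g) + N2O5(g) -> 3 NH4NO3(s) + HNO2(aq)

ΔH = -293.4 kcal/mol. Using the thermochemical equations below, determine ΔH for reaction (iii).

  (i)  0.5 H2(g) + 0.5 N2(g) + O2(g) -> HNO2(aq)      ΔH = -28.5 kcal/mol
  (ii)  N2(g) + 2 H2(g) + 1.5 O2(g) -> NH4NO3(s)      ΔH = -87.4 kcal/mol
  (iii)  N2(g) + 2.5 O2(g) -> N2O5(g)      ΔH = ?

(i) as written: -28.5 kcal/mol
(ii) × 3: (3)·(-87.4) = -262.2 kcal/mol
(iii) reversed: contributes −x
-293.4 = (-28.5) + (-262.2) − x
x = (-293.4 − (-290.7)) / (-1) = 2.7 kcal/mol

ΔH = 2.7 kcal/mol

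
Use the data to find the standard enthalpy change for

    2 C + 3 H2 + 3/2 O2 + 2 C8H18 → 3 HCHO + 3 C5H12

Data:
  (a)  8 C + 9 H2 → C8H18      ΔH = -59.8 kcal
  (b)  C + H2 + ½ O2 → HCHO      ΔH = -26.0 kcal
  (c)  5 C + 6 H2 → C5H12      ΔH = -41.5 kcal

ΔH = -82.9 kcal

(a) reversed and × 2 (C8H18 must end up as a reactant; scale by 2 for the 2 C8H18): (-2)·(-59.8) = +119.6 kcal
(b) × 3 (scale by 3 for the 3 HCHO): (3)·(-26.0) = -78.0 kcal
(c) × 3 (×3 to match 3 C5H12 in the target): (3)·(-41.5) = -124.5 kcal
ΔH = (+119.6) + (-78.0) + (-124.5) = -82.9 kcal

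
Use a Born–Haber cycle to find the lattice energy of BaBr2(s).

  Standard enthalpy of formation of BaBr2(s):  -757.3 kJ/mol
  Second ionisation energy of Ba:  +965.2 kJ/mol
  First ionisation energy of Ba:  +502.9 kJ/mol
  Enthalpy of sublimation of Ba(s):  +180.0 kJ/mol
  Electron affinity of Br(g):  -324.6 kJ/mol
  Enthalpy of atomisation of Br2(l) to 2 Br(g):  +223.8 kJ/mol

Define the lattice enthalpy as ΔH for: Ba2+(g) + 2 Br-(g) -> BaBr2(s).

U = -1980.0 kJ/mol

ΔHf° = 1·ΔHsub + 1·(ΣIE) + 1·D(Br2) + 2·EA + U
-757.3 = 1·(+180.0) + 1·(+1468.1) + 1·(+223.8) + 2·(-324.6) + U
U = -757.3 − (+1222.7) = -1980.0 kJ/mol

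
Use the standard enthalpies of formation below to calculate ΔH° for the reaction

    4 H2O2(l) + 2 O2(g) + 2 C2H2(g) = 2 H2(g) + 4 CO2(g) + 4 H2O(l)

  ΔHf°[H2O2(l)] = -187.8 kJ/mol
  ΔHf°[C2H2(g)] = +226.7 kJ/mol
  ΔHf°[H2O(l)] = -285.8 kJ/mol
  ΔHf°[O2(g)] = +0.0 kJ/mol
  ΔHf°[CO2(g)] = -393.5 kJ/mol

ΔH° = -2419.4 kJ/mol

ΔH°rxn = Σ nΔHf°(products) − Σ nΔHf°(reactants).
Products: 2·(+0.0) + 4·(-393.5) + 4·(-285.8) = -2717.2
Reactants: 4·(-187.8) + 2·(+0.0) + 2·(+226.7) = -297.8
ΔH° = (-2717.2) − (-297.8) = -2419.4 kJ/mol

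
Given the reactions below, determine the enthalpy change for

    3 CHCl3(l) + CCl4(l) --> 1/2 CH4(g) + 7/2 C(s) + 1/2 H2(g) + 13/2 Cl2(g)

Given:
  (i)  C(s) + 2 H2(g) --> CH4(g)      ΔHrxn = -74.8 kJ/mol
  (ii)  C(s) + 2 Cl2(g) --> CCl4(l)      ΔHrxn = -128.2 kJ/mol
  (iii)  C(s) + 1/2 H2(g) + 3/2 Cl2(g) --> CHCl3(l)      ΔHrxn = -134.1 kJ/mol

ΔHrxn = 493.1 kJ/mol

(i) × 1/2: (1/2)·(-74.8) = -37.4 kJ/mol
(ii) reversed: +128.2 kJ/mol
(iii) reversed and × 3: (-3)·(-134.1) = +402.3 kJ/mol
Summing the manipulated equations, ΔHrxn = (1/2)·(-74.8) + (-1)·(-128.2) + (-3)·(-134.1) = 493.1 kJ/mol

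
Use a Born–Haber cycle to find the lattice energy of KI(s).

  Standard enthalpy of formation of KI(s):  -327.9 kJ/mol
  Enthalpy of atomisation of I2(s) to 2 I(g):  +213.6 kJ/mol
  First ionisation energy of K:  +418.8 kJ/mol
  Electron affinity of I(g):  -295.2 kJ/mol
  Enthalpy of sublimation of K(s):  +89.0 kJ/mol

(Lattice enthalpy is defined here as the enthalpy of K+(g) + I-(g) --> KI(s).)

U = -647.3 kJ/mol

ΔHf° = 1·ΔHsub + 1·(ΣIE) + 1/2·D(I2) + 1·EA + U
-327.9 = 1·(+89.0) + 1·(+418.8) + 1/2·(+213.6) + 1·(-295.2) + U
U = -327.9 − (+319.4) = -647.3 kJ/mol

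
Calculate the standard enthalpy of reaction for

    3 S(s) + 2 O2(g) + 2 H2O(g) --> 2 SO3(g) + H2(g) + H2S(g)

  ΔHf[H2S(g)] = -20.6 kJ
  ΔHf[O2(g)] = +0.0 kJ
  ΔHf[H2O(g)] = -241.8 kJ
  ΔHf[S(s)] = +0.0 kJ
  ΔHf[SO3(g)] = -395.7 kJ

ΔH°rxn = -328.4 kJ

Products: 2·(-395.7) + 1·(+0.0) + 1·(-20.6) = -812.0
Reactants: 3·(+0.0) + 2·(+0.0) + 2·(-241.8) = -483.6
ΔH°rxn = (-812.0) − (-483.6) = -328.4 kJ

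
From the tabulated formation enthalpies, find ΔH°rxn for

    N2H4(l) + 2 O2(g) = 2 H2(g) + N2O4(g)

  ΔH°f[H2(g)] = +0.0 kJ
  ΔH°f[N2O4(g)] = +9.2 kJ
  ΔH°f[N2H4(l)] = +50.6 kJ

ΔH°rxn = -41.4 kJ

Products: 2·(+0.0) + 1·(+9.2) = +9.2
Reactants: 1·(+50.6) + 2·(+0.0) = +50.6
ΔH°rxn = (+9.2) − (+50.6) = -41.4 kJ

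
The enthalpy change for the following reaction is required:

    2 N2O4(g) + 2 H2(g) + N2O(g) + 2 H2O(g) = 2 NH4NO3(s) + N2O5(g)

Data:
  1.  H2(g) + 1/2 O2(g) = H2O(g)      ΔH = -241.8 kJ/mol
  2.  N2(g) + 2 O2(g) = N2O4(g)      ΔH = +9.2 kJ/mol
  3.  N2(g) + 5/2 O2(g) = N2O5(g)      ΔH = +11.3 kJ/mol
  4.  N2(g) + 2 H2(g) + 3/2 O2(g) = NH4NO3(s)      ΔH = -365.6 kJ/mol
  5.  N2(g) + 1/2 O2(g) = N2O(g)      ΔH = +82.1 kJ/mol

eq. 1 reversed and × 2 (H2O(g) must end up as a reactant; ×2 to match 2 H2O(g) in the target): (-2)·(-241.8) = +483.6 kJ/mol
eq. 2 reversed and × 2 (N2O4(g) must end up as a reactant; scale by 2 for the 2 N2O4(g)): (-2)·(+9.2) = -18.4 kJ/mol
eq. 3 as written (N2O5(g) already on the product side): +11.3 kJ/mol
eq. 4 × 2 (scale by 2 for the 2 NH4NO3(s)): (2)·(-365.6) = -731.2 kJ/mol
eq. 5 reversed (N2O(g) must end up as a reactant): -82.1 kJ/mol
ΔH = (+483.6) + (-18.4) + (+11.3) + (-731.2) + (-82.1) = -336.8 kJ/mol

ΔH = -336.8 kJ/mol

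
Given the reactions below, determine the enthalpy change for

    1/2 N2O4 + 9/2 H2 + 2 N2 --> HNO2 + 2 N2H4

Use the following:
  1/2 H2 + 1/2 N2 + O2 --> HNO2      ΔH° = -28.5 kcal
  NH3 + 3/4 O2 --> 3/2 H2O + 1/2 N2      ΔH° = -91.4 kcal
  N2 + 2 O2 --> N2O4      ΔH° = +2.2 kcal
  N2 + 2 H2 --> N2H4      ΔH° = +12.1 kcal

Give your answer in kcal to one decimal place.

ΔH° = -5.4 kcal

equation 1 as written: -28.5 kcal
equation 2: not needed.
equation 3 reversed and × 1/2: (-1/2)·(+2.2) = -1.1 kcal
equation 4 × 2: (2)·(+12.1) = +24.2 kcal
Summing the manipulated equations, ΔH° = (1)·(-28.5) + (-1/2)·(+2.2) + (2)·(+12.1) = -5.4 kcal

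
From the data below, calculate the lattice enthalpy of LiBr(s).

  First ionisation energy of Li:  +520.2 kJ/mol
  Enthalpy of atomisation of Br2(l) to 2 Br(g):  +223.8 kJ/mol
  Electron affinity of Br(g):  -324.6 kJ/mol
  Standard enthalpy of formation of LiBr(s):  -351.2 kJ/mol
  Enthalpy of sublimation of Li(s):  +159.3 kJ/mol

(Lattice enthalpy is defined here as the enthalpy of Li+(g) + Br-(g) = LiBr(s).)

U = -818.0 kJ/mol

ΔHf° = 1·ΔHsub + 1·(ΣIE) + 1/2·D(Br2) + 1·EA + U
-351.2 = 1·(+159.3) + 1·(+520.2) + 1/2·(+223.8) + 1·(-324.6) + U
U = -351.2 − (+466.8) = -818.0 kJ/mol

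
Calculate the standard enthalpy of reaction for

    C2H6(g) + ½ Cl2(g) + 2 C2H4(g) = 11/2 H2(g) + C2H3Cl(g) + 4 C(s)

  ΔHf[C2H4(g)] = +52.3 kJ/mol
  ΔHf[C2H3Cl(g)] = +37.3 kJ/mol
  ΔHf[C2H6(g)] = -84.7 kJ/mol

Products: 11/2·(+0.0) + 1·(+37.3) + 4·(+0.0) = +37.3
Reactants: 1·(-84.7) + 1/2·(+0.0) + 2·(+52.3) = +19.9
ΔH°rxn = (+37.3) − (+19.9) = 17.4 kJ/mol

ΔH°rxn = 17.4 kJ/mol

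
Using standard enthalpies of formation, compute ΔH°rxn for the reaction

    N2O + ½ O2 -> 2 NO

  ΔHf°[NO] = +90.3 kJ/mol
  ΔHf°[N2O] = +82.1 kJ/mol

Products: 2·(+90.3) = +180.6
Reactants: 1·(+82.1) + 1/2·(+0.0) = +82.1
ΔH°rxn = (+180.6) − (+82.1) = 98.5 kJ/mol

ΔH°rxn = 98.5 kJ/mol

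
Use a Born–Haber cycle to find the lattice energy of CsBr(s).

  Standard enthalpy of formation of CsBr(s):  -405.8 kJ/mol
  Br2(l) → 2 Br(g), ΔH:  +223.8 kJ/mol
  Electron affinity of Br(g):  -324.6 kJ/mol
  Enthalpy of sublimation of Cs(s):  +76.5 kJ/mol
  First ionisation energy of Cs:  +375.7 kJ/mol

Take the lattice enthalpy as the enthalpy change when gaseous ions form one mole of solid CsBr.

ΔHf° = 1·ΔHsub + 1·(ΣIE) + 1/2·D(Br2) + 1·EA + U
-405.8 = 1·(+76.5) + 1·(+375.7) + 1/2·(+223.8) + 1·(-324.6) + U
U = -405.8 − (+239.5) = -645.3 kJ/mol

U = -645.3 kJ/mol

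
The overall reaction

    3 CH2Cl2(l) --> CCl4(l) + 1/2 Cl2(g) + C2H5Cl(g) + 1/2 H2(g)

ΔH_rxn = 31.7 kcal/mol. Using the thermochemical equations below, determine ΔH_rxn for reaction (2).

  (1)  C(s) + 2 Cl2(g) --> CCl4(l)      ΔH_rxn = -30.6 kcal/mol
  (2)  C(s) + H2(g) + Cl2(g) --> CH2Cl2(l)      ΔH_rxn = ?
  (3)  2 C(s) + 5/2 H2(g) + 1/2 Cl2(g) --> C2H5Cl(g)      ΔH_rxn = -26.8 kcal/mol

(1) as written: -30.6 kcal/mol
(2) reversed and × 3: contributes −3·x
(3) as written: -26.8 kcal/mol
+31.7 = (-30.6) + (-26.8) − 3·x
x = (+31.7 − (-57.4)) / (-3) = -29.7 kcal/mol

ΔH_rxn = -29.7 kcal/mol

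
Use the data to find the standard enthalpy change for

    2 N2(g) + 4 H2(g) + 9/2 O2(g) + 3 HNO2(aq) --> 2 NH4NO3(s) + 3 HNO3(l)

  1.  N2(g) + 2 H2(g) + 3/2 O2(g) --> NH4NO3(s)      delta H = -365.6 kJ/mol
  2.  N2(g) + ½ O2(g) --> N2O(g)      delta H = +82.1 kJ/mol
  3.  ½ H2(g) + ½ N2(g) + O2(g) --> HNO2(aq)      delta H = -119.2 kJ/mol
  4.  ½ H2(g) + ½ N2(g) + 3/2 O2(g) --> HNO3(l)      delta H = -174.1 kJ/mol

delta H = -895.9 kJ/mol

eq. 1 × 2: (2)·(-365.6) = -731.2 kJ/mol
eq. 2: not needed.
eq. 3 reversed and × 3: (-3)·(-119.2) = +357.6 kJ/mol
eq. 4 × 3: (3)·(-174.1) = -522.3 kJ/mol
Summing the manipulated equations, delta H = (-731.2) + (+357.6) + (-522.3) = -895.9 kJ/mol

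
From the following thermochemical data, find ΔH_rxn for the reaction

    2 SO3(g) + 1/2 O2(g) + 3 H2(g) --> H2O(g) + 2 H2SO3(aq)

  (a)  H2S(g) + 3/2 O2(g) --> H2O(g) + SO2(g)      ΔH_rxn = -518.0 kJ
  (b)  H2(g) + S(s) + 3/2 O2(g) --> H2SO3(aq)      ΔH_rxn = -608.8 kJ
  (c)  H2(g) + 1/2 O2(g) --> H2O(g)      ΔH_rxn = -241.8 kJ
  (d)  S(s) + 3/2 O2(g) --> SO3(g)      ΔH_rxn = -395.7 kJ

(a): not needed.
(b) × 2: (2)·(-608.8) = -1217.6 kJ
(c) as written: -241.8 kJ
(d) reversed and × 2: (-2)·(-395.7) = +791.4 kJ
Summing the manipulated equations, ΔH_rxn = (2)·(-608.8) + (1)·(-241.8) + (-2)·(-395.7) = -668.0 kJ

ΔH_rxn = -668.0 kJ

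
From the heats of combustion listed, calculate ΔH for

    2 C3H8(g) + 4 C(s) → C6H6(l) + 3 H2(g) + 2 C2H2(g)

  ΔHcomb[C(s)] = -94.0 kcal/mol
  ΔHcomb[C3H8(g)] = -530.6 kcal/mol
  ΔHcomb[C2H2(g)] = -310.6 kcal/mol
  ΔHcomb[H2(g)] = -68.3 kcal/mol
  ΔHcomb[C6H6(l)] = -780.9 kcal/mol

ΔH = 169.8 kcal/mol

With combustion enthalpies, reactants minus products:
= [2·(-530.6) + 4·(-94.0)] − [1·(-780.9) + 3·(-68.3) + 2·(-310.6)]
= 169.8 kcal/mol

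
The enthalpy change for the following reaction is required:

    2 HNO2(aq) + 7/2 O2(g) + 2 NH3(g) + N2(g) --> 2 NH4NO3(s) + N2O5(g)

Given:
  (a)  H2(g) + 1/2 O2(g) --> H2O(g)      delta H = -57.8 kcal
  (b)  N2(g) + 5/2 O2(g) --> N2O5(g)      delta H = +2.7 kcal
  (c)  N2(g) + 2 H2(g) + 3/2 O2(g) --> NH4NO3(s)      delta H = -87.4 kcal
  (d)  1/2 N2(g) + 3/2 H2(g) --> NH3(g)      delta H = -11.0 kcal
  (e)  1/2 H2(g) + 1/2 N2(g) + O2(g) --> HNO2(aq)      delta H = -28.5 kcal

delta H = -93.1 kcal

(a): not needed.
(b) as written: +2.7 kcal
(c) × 2: (2)·(-87.4) = -174.8 kcal
(d) reversed and × 2: (-2)·(-11.0) = +22.0 kcal
(e) reversed and × 2: (-2)·(-28.5) = +57.0 kcal
delta H = (+2.7) + (-174.8) + (+22.0) + (+57.0) = -93.1 kcal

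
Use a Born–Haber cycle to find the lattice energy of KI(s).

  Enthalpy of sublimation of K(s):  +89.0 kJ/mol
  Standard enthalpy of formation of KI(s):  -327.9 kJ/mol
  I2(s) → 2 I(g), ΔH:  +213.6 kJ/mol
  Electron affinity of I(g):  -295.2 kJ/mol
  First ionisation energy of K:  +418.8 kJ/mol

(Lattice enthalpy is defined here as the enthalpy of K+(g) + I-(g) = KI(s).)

ΔHf° = 1·ΔHsub + 1·(ΣIE) + 1/2·D(I2) + 1·EA + U
-327.9 = 1·(+89.0) + 1·(+418.8) + 1/2·(+213.6) + 1·(-295.2) + U
U = -327.9 − (+319.4) = -647.3 kJ/mol

U = -647.3 kJ/mol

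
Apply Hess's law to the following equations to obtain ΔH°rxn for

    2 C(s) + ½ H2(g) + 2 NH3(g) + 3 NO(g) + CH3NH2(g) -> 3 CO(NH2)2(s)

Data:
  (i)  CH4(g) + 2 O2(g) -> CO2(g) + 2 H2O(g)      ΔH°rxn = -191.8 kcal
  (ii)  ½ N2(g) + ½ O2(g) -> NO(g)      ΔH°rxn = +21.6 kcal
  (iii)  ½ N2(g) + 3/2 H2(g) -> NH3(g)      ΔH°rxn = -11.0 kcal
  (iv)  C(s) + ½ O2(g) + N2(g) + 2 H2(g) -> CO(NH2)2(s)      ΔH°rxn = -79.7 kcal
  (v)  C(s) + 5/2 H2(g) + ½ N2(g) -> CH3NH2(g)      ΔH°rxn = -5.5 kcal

ΔH°rxn = -276.4 kcal

(i): not needed (CH4(g) appears nowhere else).
(ii) reversed and × 3 (NO(g) must end up as a reactant; scale by 3 for the 3 NO(g)): (-3)·(+21.6) = -64.8 kcal
(iii) reversed and × 2 (NH3(g) must end up as a reactant; scale by 2 for the 2 NH3(g)): (-2)·(-11.0) = +22.0 kcal
(iv) × 3 (scale by 3 for the 3 CO(NH2)2(s)): (3)·(-79.7) = -239.1 kcal
(v) reversed (CH3NH2(g) must end up as a reactant): +5.5 kcal
Combining the equations, ΔH°rxn = (-3)·(+21.6) + (-2)·(-11.0) + (3)·(-79.7) + (-1)·(-5.5) = -276.4 kcal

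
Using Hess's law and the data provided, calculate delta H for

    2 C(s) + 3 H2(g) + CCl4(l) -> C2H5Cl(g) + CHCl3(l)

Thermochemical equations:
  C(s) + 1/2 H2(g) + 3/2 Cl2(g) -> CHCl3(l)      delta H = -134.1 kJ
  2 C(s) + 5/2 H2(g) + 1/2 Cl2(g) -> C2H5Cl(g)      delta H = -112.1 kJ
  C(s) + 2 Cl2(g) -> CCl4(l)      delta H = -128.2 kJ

equation 1 as written (CHCl3(l) already on the product side): -134.1 kJ
equation 2 as written (C2H5Cl(g) already on the product side): -112.1 kJ
equation 3 reversed (CCl4(l) must end up as a reactant): +128.2 kJ
Summing the manipulated equations, delta H = (1)·(-134.1) + (1)·(-112.1) + (-1)·(-128.2) = -118.0 kJ

delta H = -118.0 kJ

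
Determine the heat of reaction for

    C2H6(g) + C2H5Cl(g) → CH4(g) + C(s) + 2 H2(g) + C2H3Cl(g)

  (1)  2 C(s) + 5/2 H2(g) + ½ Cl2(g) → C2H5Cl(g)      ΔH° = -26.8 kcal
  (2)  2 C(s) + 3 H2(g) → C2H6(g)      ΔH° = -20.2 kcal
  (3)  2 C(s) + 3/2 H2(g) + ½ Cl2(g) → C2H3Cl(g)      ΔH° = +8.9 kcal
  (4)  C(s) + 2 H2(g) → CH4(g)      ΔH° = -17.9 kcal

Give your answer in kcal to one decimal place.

(1) reversed: +26.8 kcal
(2) reversed: +20.2 kcal
(3) as written: +8.9 kcal
(4) as written: -17.9 kcal
ΔH° = (+26.8) + (+20.2) + (+8.9) + (-17.9) = 38.0 kcal

ΔH° = 38.0 kcal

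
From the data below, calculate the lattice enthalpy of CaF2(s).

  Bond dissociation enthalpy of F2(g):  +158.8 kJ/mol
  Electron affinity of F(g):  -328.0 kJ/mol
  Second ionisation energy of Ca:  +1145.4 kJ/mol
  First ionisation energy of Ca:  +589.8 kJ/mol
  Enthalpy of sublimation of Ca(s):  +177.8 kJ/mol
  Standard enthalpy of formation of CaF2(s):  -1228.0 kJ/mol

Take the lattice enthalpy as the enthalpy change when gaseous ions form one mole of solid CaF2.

ΔHf° = 1·ΔHsub + 1·(ΣIE) + 1·D(F2) + 2·EA + U
-1228.0 = 1·(+177.8) + 1·(+1735.2) + 1·(+158.8) + 2·(-328.0) + U
U = -1228.0 − (+1415.8) = -2643.8 kJ/mol

U = -2643.8 kJ/mol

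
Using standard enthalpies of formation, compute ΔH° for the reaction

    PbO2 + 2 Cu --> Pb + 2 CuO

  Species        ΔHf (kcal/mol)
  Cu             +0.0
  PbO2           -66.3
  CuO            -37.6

Products: 1·(+0.0) + 2·(-37.6) = -75.2
Reactants: 1·(-66.3) + 2·(+0.0) = -66.3
ΔH° = (-75.2) − (-66.3) = -8.9 kcal/mol

ΔH° = -8.9 kcal/mol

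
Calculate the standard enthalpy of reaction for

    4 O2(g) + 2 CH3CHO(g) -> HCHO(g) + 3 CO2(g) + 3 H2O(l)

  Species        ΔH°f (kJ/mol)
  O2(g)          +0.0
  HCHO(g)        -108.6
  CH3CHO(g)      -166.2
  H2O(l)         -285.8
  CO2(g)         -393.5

Products: 1·(-108.6) + 3·(-393.5) + 3·(-285.8) = -2146.5
Reactants: 4·(+0.0) + 2·(-166.2) = -332.4
ΔH° = (-2146.5) − (-332.4) = -1814.1 kJ/mol

ΔH° = -1814.1 kJ/mol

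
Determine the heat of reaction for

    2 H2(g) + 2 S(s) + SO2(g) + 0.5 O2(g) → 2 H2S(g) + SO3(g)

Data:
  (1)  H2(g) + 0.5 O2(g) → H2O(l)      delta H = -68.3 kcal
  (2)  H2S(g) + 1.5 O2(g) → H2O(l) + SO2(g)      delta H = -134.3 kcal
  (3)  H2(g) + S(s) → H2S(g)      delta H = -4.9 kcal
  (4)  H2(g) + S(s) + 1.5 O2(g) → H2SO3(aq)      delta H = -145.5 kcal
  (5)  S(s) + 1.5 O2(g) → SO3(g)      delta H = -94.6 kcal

delta H = -33.5 kcal

(1) as written: -68.3 kcal
(2) reversed: +134.3 kcal
(3) as written: -4.9 kcal
(4): not needed.
(5) as written: -94.6 kcal
Since enthalpy is a state function, delta H = (1)·(-68.3) + (-1)·(-134.3) + (1)·(-4.9) + (1)·(-94.6) = -33.5 kcal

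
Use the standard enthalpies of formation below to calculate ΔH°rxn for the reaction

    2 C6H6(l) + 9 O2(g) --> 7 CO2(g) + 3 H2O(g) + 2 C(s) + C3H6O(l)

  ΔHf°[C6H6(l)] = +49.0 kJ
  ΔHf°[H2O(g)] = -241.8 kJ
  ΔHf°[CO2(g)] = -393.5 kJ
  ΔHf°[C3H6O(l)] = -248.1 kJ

Products: 7·(-393.5) + 3·(-241.8) + 2·(+0.0) + 1·(-248.1) = -3728.0
Reactants: 2·(+49.0) + 9·(+0.0) = +98.0
ΔH°rxn = (-3728.0) − (+98.0) = -3826.0 kJ

ΔH°rxn = -3826.0 kJ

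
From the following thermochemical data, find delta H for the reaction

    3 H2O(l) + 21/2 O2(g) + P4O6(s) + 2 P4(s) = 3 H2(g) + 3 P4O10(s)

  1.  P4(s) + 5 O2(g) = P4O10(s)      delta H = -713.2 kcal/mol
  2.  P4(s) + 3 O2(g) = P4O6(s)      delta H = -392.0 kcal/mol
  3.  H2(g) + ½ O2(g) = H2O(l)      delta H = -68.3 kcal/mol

delta H = -1542.7 kcal/mol

eq. 1 × 3 (scale by 3 for the 3 P4O10(s)): (3)·(-713.2) = -2139.6 kcal/mol
eq. 2 reversed (reverse to put P4O6(s) on the reactant side): +392.0 kcal/mol
eq. 3 reversed and × 3 (H2O(l) must end up as a reactant; ×3 to match 3 H2O(l) in the target): (-3)·(-68.3) = +204.9 kcal/mol
By Hess's law, delta H = (3)·(-713.2) + (-1)·(-392.0) + (-3)·(-68.3) = -1542.7 kcal/mol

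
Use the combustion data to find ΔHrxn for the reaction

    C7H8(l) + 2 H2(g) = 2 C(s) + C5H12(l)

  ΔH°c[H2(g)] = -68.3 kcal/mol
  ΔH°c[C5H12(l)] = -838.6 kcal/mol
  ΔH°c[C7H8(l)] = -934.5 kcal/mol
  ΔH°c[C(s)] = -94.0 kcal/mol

Using ΔH = Σ nΔHc°(reactants) − Σ nΔHc°(products):
= [1·(-934.5) + 2·(-68.3)] − [2·(-94.0) + 1·(-838.6)]
= -44.5 kcal/mol

ΔHrxn = -44.5 kcal/mol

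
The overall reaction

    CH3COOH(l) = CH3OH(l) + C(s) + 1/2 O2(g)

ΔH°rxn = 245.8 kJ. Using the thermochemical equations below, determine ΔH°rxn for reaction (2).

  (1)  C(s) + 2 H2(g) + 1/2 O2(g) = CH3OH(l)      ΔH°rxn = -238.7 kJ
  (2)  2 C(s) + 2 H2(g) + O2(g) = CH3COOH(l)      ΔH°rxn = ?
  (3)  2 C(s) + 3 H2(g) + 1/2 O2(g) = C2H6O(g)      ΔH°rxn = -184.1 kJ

(1) as written: -238.7 kJ
(2) reversed: contributes −x
(3): not needed.
+245.8 = (-238.7) − x
x = (+245.8 − (-238.7)) / (-1) = -484.5 kJ

ΔH°rxn = -484.5 kJ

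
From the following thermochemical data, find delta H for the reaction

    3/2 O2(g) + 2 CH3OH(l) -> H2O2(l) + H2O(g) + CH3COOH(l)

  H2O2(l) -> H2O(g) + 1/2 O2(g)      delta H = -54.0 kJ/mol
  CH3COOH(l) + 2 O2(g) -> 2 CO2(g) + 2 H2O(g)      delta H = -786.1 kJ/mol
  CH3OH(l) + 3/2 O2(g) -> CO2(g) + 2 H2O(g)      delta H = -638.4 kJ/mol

equation 1 reversed: +54.0 kJ/mol
equation 2 reversed: +786.1 kJ/mol
equation 3 × 2: (2)·(-638.4) = -1276.8 kJ/mol
delta H = (-1)·(-54.0) + (-1)·(-786.1) + (2)·(-638.4) = -436.7 kJ/mol

delta H = -436.7 kJ/mol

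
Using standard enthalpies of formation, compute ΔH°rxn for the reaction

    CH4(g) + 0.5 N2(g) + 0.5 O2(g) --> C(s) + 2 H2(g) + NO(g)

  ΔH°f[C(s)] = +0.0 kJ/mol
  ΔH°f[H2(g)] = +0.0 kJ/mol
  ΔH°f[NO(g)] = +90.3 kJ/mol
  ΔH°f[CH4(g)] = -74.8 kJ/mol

ΔH°rxn = 165.1 kJ/mol

ΔH°rxn = Σ nΔHf°(products) − Σ nΔHf°(reactants).
Products: 1·(+0.0) + 2·(+0.0) + 1·(+90.3) = +90.3
Reactants: 1·(-74.8) + 1/2·(+0.0) + 1/2·(+0.0) = -74.8
ΔH°rxn = (+90.3) − (-74.8) = 165.1 kJ/mol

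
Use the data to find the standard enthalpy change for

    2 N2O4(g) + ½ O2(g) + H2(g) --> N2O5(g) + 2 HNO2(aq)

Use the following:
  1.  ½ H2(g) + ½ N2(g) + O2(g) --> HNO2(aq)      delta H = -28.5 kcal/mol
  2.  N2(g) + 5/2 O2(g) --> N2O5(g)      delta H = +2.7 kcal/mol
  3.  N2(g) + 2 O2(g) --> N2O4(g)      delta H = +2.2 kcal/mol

eq. 1 × 2 (scale by 2 for the 2 HNO2(aq)): (2)·(-28.5) = -57.0 kcal/mol
eq. 2 as written (N2O5(g) already on the product side): +2.7 kcal/mol
eq. 3 reversed and × 2 (N2O4(g) must end up as a reactant; ×2 to match 2 N2O4(g) in the target): (-2)·(+2.2) = -4.4 kcal/mol
delta H = (2)·(-28.5) + (1)·(+2.7) + (-2)·(+2.2) = -58.7 kcal/mol

delta H = -58.7 kcal/mol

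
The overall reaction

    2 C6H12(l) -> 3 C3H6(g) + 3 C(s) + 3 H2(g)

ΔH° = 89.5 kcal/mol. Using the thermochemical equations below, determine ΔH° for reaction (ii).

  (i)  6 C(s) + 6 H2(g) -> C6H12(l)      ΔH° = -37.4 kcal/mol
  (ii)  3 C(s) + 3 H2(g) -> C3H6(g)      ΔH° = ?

ΔH° = 4.9 kcal/mol

(i) reversed and × 2: (-2)·(-37.4) = +74.8 kcal/mol
(ii) × 3: contributes 3·x
+89.5 = (+74.8) + 3·x
x = (+89.5 − (+74.8)) / (3) = 4.9 kcal/mol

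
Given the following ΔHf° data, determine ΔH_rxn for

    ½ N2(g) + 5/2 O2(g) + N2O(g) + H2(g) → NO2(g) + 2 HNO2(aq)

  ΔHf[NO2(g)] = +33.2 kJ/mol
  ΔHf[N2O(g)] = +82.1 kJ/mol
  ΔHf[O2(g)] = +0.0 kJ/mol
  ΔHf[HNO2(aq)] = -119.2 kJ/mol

ΔH_rxn = -287.3 kJ/mol

Products: 1·(+33.2) + 2·(-119.2) = -205.2
Reactants: 1/2·(+0.0) + 5/2·(+0.0) + 1·(+82.1) + 1·(+0.0) = +82.1
ΔH_rxn = (-205.2) − (+82.1) = -287.3 kJ/mol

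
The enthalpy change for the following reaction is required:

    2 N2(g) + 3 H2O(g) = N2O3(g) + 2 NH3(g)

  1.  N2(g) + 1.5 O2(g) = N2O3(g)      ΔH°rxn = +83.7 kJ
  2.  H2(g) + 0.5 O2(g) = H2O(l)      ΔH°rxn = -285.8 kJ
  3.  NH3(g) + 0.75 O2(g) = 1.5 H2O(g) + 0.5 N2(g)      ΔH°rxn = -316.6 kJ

ΔH°rxn = 716.9 kJ

eq. 1 as written (N2O3(g) already on the product side): +83.7 kJ
eq. 2: not needed (H2(g) appears nowhere else).
eq. 3 reversed and × 2 (reverse to put NH3(g) on the product side; ×2 to match 2 NH3(g) in the target): (-2)·(-316.6) = +633.2 kJ
ΔH°rxn = (+83.7) + (+633.2) = 716.9 kJ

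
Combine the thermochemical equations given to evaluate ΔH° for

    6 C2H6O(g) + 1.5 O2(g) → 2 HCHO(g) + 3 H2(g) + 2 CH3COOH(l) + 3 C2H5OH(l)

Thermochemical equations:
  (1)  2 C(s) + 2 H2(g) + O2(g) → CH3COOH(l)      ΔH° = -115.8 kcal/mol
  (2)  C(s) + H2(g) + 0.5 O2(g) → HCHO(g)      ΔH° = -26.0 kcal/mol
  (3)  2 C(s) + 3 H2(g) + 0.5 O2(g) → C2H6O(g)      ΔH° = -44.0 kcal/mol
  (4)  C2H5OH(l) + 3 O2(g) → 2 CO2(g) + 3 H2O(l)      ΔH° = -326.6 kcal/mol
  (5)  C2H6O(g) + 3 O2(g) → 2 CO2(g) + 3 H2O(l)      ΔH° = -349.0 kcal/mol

ΔH° = -218.8 kcal/mol

(1) × 2 (scale by 2 for the 2 CH3COOH(l)): (2)·(-115.8) = -231.6 kcal/mol
(2) × 2 (×2 to match 2 HCHO(g) in the target): (2)·(-26.0) = -52.0 kcal/mol
(3) reversed and × 3: (-3)·(-44.0) = +132.0 kcal/mol
(4) reversed and × 3 (reverse to put C2H5OH(l) on the product side; ×3 to match 3 C2H5OH(l) in the target): (-3)·(-326.6) = +979.8 kcal/mol
(5) × 3: (3)·(-349.0) = -1047.0 kcal/mol
ΔH° = (2)·(-115.8) + (2)·(-26.0) + (-3)·(-44.0) + (-3)·(-326.6) + (3)·(-349.0) = -218.8 kcal/mol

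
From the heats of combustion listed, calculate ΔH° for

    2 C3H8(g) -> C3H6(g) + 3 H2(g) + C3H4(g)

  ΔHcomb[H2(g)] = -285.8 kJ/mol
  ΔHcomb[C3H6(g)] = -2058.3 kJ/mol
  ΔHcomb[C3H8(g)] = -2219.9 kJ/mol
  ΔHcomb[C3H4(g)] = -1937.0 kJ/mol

Using ΔH = Σ nΔHc°(reactants) − Σ nΔHc°(products):
= [2·(-2219.9)] − [1·(-2058.3) + 3·(-285.8) + 1·(-1937.0)]
= 412.9 kJ/mol

ΔH° = 412.9 kJ/mol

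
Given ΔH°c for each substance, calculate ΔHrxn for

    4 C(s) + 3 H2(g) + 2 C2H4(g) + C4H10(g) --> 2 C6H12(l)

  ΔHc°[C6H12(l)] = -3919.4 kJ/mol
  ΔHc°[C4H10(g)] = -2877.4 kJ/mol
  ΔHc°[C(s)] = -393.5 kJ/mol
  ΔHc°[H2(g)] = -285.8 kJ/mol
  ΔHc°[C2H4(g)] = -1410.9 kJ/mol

With combustion enthalpies, reactants minus products:
= [4·(-393.5) + 3·(-285.8) + 2·(-1410.9) + 1·(-2877.4)] − [2·(-3919.4)]
= -291.8 kJ/mol

ΔHrxn = -291.8 kJ/mol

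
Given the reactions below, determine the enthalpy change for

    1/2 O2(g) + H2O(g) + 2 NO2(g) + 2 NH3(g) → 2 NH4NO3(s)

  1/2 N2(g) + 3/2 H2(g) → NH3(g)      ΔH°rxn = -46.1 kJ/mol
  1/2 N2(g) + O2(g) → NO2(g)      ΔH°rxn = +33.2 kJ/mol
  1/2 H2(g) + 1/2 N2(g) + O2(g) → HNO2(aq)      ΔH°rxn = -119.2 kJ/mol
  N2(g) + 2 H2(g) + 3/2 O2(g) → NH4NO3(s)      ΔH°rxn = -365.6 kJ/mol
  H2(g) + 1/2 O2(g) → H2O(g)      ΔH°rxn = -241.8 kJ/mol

equation 1 reversed and × 2: (-2)·(-46.1) = +92.2 kJ/mol
equation 2 reversed and × 2: (-2)·(+33.2) = -66.4 kJ/mol
equation 3: not needed.
equation 4 × 2: (2)·(-365.6) = -731.2 kJ/mol
equation 5 reversed: +241.8 kJ/mol
ΔH°rxn = (+92.2) + (-66.4) + (-731.2) + (+241.8) = -463.6 kJ/mol

ΔH°rxn = -463.6 kJ/mol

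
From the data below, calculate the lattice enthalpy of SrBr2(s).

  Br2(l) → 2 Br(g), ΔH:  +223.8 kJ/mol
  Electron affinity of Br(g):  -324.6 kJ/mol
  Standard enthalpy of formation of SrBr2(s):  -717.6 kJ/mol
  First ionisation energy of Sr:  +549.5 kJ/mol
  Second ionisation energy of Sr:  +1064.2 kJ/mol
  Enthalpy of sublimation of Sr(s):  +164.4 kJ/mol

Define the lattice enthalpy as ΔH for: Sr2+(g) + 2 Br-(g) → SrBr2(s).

U = -2070.3 kJ/mol

ΔHf° = 1·ΔHsub + 1·(ΣIE) + 1·D(Br2) + 2·EA + U
-717.6 = 1·(+164.4) + 1·(+1613.7) + 1·(+223.8) + 2·(-324.6) + U
U = -717.6 − (+1352.7) = -2070.3 kJ/mol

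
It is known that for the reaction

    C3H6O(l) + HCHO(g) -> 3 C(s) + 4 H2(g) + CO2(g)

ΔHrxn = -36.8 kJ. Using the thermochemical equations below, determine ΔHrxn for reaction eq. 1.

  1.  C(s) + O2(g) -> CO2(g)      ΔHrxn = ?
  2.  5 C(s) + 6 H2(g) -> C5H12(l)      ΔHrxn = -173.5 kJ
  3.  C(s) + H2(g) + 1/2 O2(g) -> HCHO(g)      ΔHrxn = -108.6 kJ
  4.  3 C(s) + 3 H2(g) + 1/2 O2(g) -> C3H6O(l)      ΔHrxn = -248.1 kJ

ΔHrxn = -393.5 kJ

eq. 1 as written (CO2(g) already on the product side): contributes x
eq. 2: not needed (C5H12(l) appears nowhere else).
eq. 3 reversed (HCHO(g) must end up as a reactant): +108.6 kJ
eq. 4 reversed (C3H6O(l) must end up as a reactant): +248.1 kJ
-36.8 = (+108.6) + (+248.1) + x
x = (-36.8 − (+356.7)) / (1) = -393.5 kJ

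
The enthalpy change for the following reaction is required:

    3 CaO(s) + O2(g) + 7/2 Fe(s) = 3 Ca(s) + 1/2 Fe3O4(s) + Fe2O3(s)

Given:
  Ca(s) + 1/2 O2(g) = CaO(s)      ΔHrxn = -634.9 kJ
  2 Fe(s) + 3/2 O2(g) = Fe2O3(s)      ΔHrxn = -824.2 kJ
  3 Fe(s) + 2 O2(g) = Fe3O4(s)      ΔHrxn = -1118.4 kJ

ΔHrxn = 521.3 kJ

equation 1 reversed and × 3: (-3)·(-634.9) = +1904.7 kJ
equation 2 as written: -824.2 kJ
equation 3 × 1/2: (1/2)·(-1118.4) = -559.2 kJ
By Hess's law, ΔHrxn = (+1904.7) + (-824.2) + (-559.2) = 521.3 kJ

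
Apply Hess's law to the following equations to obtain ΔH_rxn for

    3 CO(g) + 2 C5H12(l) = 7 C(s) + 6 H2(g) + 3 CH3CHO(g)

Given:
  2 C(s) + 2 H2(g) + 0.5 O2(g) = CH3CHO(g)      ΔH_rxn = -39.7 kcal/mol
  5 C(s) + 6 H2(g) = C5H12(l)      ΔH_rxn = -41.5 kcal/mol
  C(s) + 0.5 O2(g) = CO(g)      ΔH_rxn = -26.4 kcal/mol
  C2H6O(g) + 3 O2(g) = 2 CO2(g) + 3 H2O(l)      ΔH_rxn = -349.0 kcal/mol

equation 1 × 3 (×3 to match 3 CH3CHO(g) in the target): (3)·(-39.7) = -119.1 kcal/mol
equation 2 reversed and × 2 (reverse to put C5H12(l) on the reactant side; ×2 to match 2 C5H12(l) in the target): (-2)·(-41.5) = +83.0 kcal/mol
equation 3 reversed and × 3 (CO(g) must end up as a reactant; ×3 to match 3 CO(g) in the target): (-3)·(-26.4) = +79.2 kcal/mol
equation 4: not needed (CO2(g) appears nowhere else).
ΔH_rxn = (-119.1) + (+83.0) + (+79.2) = 43.1 kcal/mol

ΔH_rxn = 43.1 kcal/mol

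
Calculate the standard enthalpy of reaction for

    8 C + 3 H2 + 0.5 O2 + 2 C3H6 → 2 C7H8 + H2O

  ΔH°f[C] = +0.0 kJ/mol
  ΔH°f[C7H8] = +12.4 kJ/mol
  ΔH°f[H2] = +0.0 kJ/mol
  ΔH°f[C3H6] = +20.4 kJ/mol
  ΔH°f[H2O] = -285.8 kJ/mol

ΔH° = -301.8 kJ/mol

ΔH°rxn = Σ nΔHf°(products) − Σ nΔHf°(reactants).
Products: 2·(+12.4) + 1·(-285.8) = -261.0
Reactants: 8·(+0.0) + 3·(+0.0) + 1/2·(+0.0) + 2·(+20.4) = +40.8
ΔH° = (-261.0) − (+40.8) = -301.8 kJ/mol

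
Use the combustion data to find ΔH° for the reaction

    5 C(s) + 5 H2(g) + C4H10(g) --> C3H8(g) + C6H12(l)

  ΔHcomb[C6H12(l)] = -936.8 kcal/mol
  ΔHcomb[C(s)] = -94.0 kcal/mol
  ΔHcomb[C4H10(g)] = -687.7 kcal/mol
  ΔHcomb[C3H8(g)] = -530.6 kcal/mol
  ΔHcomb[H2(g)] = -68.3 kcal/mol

With combustion enthalpies, reactants minus products:
= [5·(-94.0) + 5·(-68.3) + 1·(-687.7)] − [1·(-530.6) + 1·(-936.8)]
= -31.8 kcal/mol

ΔH° = -31.8 kcal/mol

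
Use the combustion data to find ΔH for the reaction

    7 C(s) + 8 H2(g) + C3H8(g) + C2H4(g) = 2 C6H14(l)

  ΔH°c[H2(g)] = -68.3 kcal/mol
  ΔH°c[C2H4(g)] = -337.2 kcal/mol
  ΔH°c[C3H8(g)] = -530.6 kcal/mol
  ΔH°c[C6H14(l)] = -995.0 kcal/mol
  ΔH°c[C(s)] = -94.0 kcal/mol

With combustion enthalpies, reactants minus products:
= [7·(-94.0) + 8·(-68.3) + 1·(-530.6) + 1·(-337.2)] − [2·(-995.0)]
= -82.2 kcal/mol

ΔH = -82.2 kcal/mol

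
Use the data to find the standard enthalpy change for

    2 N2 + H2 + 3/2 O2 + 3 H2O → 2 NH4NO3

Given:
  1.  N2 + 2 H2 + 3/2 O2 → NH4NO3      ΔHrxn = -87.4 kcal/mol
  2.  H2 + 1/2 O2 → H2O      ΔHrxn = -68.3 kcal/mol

eq. 1 × 2: (2)·(-87.4) = -174.8 kcal/mol
eq. 2 reversed and × 3: (-3)·(-68.3) = +204.9 kcal/mol
ΔHrxn = (2)·(-87.4) + (-3)·(-68.3) = 30.1 kcal/mol

ΔHrxn = 30.1 kcal/mol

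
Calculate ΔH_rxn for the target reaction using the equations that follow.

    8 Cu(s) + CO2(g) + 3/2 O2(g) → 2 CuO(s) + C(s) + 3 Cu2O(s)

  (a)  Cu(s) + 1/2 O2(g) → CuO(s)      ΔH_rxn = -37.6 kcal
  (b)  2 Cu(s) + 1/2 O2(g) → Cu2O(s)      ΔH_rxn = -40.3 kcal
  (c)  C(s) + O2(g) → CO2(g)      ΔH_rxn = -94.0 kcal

(a) × 2 (×2 to match 2 CuO(s) in the target): (2)·(-37.6) = -75.2 kcal
(b) × 3 (×3 to match 3 Cu2O(s) in the target): (3)·(-40.3) = -120.9 kcal
(c) reversed (reverse to put CO2(g) on the reactant side): +94.0 kcal
ΔH_rxn = (-75.2) + (-120.9) + (+94.0) = -102.1 kcal

ΔH_rxn = -102.1 kcal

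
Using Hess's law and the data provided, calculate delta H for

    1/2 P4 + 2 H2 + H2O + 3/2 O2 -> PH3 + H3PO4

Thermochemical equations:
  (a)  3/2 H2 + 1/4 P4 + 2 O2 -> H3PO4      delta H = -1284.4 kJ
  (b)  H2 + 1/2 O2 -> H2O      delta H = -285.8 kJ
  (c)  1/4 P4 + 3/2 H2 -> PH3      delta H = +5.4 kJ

(a) as written: -1284.4 kJ
(b) reversed: +285.8 kJ
(c) as written: +5.4 kJ
Since enthalpy is a state function, delta H = (-1284.4) + (+285.8) + (+5.4) = -993.2 kJ

delta H = -993.2 kJ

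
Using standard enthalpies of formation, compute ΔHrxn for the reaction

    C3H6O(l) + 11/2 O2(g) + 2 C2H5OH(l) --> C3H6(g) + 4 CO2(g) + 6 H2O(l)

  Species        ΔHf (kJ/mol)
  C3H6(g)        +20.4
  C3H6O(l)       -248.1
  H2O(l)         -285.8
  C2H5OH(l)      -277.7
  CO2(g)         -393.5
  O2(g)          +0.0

Products: 1·(+20.4) + 4·(-393.5) + 6·(-285.8) = -3268.4
Reactants: 1·(-248.1) + 11/2·(+0.0) + 2·(-277.7) = -803.5
ΔHrxn = (-3268.4) − (-803.5) = -2464.9 kJ/mol

ΔHrxn = -2464.9 kJ/mol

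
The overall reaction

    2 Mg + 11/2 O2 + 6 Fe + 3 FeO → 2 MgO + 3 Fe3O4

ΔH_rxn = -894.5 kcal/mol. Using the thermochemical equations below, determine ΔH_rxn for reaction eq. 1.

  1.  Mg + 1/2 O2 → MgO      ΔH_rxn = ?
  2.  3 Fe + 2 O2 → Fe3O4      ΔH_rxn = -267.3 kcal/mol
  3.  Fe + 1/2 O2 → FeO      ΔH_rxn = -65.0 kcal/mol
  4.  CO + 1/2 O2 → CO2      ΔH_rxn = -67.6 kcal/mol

ΔH_rxn = -143.8 kcal/mol

eq. 1 × 2 (×2 to match 2 MgO in the target): contributes 2·x
eq. 2 × 3 (×3 to match 3 Fe3O4 in the target): (3)·(-267.3) = -801.9 kcal/mol
eq. 3 reversed and × 3 (FeO must end up as a reactant; scale by 3 for the 3 FeO): (-3)·(-65.0) = +195.0 kcal/mol
eq. 4: not needed (CO2 appears nowhere else).
-894.5 = (-801.9) + (+195.0) + 2·x
x = (-894.5 − (-606.9)) / (2) = -143.8 kcal/mol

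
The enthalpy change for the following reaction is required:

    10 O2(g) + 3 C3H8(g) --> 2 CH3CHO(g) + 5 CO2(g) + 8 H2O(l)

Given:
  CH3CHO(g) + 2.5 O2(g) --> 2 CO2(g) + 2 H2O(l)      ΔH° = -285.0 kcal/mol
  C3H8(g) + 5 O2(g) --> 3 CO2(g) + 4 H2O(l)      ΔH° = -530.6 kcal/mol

equation 1 reversed and × 2: (-2)·(-285.0) = +570.0 kcal/mol
equation 2 × 3: (3)·(-530.6) = -1591.8 kcal/mol
Combining the equations, ΔH° = (+570.0) + (-1591.8) = -1021.8 kcal/mol

ΔH° = -1021.8 kcal/mol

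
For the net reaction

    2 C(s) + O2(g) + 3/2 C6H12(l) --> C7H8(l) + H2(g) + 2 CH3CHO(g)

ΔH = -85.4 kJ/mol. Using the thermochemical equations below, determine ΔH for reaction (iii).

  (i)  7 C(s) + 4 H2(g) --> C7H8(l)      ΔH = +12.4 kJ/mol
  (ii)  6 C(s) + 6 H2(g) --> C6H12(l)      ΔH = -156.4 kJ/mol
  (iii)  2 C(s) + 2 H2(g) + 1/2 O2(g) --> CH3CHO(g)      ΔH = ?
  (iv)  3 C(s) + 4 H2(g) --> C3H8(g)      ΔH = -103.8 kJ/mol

ΔH = -166.2 kJ/mol

(i) as written: +12.4 kJ/mol
(ii) reversed and × 3/2: (-3/2)·(-156.4) = +234.6 kJ/mol
(iii) × 2: contributes 2·x
(iv): not needed.
-85.4 = (+12.4) + (+234.6) + 2·x
x = (-85.4 − (+247.0)) / (2) = -166.2 kJ/mol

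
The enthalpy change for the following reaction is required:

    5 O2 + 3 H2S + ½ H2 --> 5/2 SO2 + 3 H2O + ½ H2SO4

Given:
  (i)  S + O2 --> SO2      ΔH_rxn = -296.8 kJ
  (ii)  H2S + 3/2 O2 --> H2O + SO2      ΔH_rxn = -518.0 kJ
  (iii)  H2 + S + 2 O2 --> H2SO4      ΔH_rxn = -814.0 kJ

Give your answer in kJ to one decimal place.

ΔH_rxn = -1812.6 kJ

(i) reversed and × 1/2: (-1/2)·(-296.8) = +148.4 kJ
(ii) × 3 (×3 to match 3 H2S in the target): (3)·(-518.0) = -1554.0 kJ
(iii) × 1/2 (scale by 1/2 for the 1/2 H2SO4): (1/2)·(-814.0) = -407.0 kJ
ΔH_rxn = (-1/2)·(-296.8) + (3)·(-518.0) + (1/2)·(-814.0) = -1812.6 kJ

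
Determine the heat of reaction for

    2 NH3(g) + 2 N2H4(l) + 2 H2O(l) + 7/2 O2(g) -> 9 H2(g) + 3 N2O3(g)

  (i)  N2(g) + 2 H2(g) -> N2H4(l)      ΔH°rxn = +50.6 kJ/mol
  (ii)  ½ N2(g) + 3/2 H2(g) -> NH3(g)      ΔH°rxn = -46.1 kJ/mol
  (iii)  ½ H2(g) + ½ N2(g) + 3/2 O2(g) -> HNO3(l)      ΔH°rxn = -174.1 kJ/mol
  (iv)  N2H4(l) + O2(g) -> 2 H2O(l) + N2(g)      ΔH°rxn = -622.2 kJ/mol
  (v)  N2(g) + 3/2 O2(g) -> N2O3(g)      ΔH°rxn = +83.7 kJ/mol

ΔH°rxn = 813.7 kJ/mol

(i) reversed and × 3: (-3)·(+50.6) = -151.8 kJ/mol
(ii) reversed and × 2: (-2)·(-46.1) = +92.2 kJ/mol
(iii): not needed.
(iv) reversed: +622.2 kJ/mol
(v) × 3: (3)·(+83.7) = +251.1 kJ/mol
ΔH°rxn = (-151.8) + (+92.2) + (+622.2) + (+251.1) = 813.7 kJ/mol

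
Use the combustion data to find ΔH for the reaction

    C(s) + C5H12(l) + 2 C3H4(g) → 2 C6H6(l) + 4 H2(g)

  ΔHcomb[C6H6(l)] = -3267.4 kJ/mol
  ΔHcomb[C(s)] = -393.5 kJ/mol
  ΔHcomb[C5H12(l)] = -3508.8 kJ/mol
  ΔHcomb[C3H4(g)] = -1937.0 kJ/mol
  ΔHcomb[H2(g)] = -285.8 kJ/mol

With combustion enthalpies, reactants minus products:
= [1·(-393.5) + 1·(-3508.8) + 2·(-1937.0)] − [2·(-3267.4) + 4·(-285.8)]
= -98.3 kJ/mol

ΔH = -98.3 kJ/mol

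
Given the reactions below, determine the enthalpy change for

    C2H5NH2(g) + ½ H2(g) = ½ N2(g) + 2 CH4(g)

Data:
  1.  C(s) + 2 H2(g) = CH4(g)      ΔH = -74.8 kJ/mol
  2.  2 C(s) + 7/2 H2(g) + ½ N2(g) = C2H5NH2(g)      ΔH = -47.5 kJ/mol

eq. 1 × 2: (2)·(-74.8) = -149.6 kJ/mol
eq. 2 reversed: +47.5 kJ/mol
Summing the manipulated equations, ΔH = (2)·(-74.8) + (-1)·(-47.5) = -102.1 kJ/mol

ΔH = -102.1 kJ/mol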